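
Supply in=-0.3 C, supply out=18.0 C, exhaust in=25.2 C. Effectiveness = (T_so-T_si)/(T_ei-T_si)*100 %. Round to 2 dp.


eff = (18.0-(-0.3))/(25.2-(-0.3))*100 = 71.76 %

71.76 %


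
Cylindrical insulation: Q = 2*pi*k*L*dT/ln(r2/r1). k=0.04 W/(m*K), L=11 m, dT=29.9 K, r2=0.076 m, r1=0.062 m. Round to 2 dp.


Q = 2*pi*0.04*11*29.9/ln(0.076/0.062) = 406.00 W

406.00 W


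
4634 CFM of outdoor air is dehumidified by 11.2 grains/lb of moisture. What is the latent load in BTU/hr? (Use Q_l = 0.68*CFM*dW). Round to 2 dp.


Q = 0.68 * 4634 * 11.2 = 35292.54 BTU/hr

35292.54 BTU/hr


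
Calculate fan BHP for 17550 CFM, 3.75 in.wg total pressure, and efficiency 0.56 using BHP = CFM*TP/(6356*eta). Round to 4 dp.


BHP = 17550 * 3.75 / (6356 * 0.56) = 18.4900 hp

18.4900 hp


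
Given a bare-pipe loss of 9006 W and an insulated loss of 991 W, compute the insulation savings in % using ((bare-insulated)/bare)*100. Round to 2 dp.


Savings = ((9006-991)/9006)*100 = 89.00 %

89.00 %


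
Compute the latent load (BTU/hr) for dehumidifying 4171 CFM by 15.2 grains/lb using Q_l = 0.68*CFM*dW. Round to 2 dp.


Q = 0.68 * 4171 * 15.2 = 43111.46 BTU/hr

43111.46 BTU/hr


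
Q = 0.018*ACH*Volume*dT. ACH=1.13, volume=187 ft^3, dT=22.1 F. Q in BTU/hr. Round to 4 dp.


Q = 0.018 * 1.13 * 187 * 22.1 = 84.0591 BTU/hr

84.0591 BTU/hr


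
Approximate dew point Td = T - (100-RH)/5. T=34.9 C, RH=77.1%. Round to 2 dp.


Td = 34.9 - (100-77.1)/5 = 30.32 C

30.32 C


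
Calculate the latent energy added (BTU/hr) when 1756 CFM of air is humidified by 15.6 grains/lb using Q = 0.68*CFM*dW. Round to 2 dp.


Q = 0.68 * 1756 * 15.6 = 18627.65 BTU/hr

18627.65 BTU/hr


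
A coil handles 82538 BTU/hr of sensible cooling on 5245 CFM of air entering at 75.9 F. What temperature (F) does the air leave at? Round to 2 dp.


dT = 82538/(1.08*5245) = 14.5708
T_leave = 75.9 - 14.5708 = 61.33 F

61.33 F


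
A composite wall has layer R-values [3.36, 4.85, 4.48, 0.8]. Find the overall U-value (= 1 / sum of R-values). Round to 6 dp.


R_total = 3.36 + 4.85 + 4.48 + 0.8 = 13.49
U = 1/13.49 = 0.074129

0.074129


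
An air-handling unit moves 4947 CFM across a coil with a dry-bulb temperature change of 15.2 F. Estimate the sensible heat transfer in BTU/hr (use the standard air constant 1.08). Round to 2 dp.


Q = 1.08 * 4947 * 15.2 = 81209.95 BTU/hr

81209.95 BTU/hr


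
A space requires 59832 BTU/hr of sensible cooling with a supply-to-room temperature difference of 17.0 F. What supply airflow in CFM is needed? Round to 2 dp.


CFM = 59832 / (1.08 * 17.0) = 3258.82

3258.82 CFM


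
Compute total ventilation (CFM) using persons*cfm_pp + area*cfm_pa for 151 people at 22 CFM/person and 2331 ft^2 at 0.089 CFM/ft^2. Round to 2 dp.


Total = 151*22 + 2331*0.089 = 3529.46 CFM

3529.46 CFM


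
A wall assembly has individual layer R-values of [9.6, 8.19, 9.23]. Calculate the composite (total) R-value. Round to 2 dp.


R_total = 9.6 + 8.19 + 9.23 = 27.02

27.02


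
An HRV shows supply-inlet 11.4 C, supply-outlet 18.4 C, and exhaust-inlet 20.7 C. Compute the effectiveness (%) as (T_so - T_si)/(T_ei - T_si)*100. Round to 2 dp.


eff = (18.4-11.4)/(20.7-11.4)*100 = 75.27 %

75.27 %


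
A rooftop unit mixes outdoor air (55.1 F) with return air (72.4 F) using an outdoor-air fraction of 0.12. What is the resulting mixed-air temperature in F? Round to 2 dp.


T_mix = 0.12*55.1 + 0.88*72.4 = 70.32 F

70.32 F


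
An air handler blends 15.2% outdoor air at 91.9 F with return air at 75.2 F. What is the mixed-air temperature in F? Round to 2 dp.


T_mix = 75.2 + (15.2/100)*(91.9-75.2) = 77.74 F

77.74 F


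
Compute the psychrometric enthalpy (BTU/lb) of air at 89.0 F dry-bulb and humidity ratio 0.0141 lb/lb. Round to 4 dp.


h = 0.24*89.0 + 0.0141*(1061+0.444*89.0) = 36.8773 BTU/lb

36.8773 BTU/lb


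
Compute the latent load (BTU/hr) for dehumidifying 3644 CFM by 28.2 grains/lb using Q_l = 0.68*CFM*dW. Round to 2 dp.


Q = 0.68 * 3644 * 28.2 = 69877.34 BTU/hr

69877.34 BTU/hr


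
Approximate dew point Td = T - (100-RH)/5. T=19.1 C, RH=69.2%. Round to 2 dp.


Td = 19.1 - (100-69.2)/5 = 12.94 C

12.94 C


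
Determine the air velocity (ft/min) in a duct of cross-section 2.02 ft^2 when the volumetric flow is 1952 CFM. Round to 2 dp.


V = 1952 / 2.02 = 966.34 ft/min

966.34 ft/min


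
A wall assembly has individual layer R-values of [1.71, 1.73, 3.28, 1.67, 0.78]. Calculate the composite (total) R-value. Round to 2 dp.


R_total = 1.71 + 1.73 + 3.28 + 1.67 + 0.78 = 9.17

9.17


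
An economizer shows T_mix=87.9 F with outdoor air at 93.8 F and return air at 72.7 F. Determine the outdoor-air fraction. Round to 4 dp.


frac = (87.9 - 72.7) / (93.8 - 72.7) = 0.7204

0.7204


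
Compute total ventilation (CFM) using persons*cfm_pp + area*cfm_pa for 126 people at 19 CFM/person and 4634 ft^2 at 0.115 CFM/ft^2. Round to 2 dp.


Total = 126*19 + 4634*0.115 = 2926.91 CFM

2926.91 CFM


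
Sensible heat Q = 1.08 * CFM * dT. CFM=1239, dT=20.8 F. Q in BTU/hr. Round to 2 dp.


Q = 1.08 * 1239 * 20.8 = 27832.90 BTU/hr

27832.90 BTU/hr


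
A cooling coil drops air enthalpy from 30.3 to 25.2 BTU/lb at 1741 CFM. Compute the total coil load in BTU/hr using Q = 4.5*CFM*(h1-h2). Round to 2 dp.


Q = 4.5 * 1741 * (30.3 - 25.2) = 39955.95 BTU/hr

39955.95 BTU/hr


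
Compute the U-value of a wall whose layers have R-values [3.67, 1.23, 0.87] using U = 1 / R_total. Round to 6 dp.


R_total = 3.67 + 1.23 + 0.87 = 5.77
U = 1/5.77 = 0.173310

0.173310


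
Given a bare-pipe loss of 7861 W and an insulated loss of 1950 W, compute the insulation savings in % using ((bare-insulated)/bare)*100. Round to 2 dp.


Savings = ((7861-1950)/7861)*100 = 75.19 %

75.19 %


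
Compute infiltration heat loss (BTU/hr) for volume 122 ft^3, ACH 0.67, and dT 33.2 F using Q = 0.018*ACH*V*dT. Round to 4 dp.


Q = 0.018 * 0.67 * 122 * 33.2 = 48.8478 BTU/hr

48.8478 BTU/hr


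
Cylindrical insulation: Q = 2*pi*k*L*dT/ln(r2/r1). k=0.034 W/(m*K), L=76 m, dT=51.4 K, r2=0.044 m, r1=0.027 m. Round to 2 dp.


Q = 2*pi*0.034*76*51.4/ln(0.044/0.027) = 1708.84 W

1708.84 W


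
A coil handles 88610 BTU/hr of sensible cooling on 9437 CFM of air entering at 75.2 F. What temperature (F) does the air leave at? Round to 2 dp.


dT = 88610/(1.08*9437) = 8.6941
T_leave = 75.2 - 8.6941 = 66.51 F

66.51 F


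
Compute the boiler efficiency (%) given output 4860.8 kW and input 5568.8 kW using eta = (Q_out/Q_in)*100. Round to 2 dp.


eta = (4860.8/5568.8)*100 = 87.29 %

87.29 %


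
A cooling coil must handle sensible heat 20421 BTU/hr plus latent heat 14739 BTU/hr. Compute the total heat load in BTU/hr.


Qt = 20421 + 14739 = 35160 BTU/hr

35160 BTU/hr


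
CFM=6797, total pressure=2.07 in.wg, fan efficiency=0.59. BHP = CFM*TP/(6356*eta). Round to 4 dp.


BHP = 6797 * 2.07 / (6356 * 0.59) = 3.7519 hp

3.7519 hp


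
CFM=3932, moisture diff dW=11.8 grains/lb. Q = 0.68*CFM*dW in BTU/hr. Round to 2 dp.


Q = 0.68 * 3932 * 11.8 = 31550.37 BTU/hr

31550.37 BTU/hr


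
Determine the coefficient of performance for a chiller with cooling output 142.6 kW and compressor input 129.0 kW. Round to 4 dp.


COP = 142.6 / 129.0 = 1.1054

1.1054


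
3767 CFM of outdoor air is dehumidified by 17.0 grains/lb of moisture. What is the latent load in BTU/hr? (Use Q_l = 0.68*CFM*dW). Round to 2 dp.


Q = 0.68 * 3767 * 17.0 = 43546.52 BTU/hr

43546.52 BTU/hr


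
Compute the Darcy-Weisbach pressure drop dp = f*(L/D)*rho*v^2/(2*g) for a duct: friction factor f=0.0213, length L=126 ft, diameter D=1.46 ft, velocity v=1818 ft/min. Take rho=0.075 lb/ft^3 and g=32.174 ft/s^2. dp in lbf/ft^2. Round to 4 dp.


v_fps = 1818/60 = 30.3 ft/s
dp = 0.0213*(126/1.46)*0.075*30.3^2/(2*32.174) = 1.9670 lbf/ft^2

1.9670 lbf/ft^2


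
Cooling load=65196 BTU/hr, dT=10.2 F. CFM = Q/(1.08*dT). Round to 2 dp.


CFM = 65196 / (1.08 * 10.2) = 5918.30

5918.30 CFM


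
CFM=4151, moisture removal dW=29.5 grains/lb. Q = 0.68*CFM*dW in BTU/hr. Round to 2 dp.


Q = 0.68 * 4151 * 29.5 = 83269.06 BTU/hr

83269.06 BTU/hr


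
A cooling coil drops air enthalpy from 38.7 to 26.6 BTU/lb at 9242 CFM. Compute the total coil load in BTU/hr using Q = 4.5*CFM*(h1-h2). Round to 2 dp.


Q = 4.5 * 9242 * (38.7 - 26.6) = 503226.90 BTU/hr

503226.90 BTU/hr


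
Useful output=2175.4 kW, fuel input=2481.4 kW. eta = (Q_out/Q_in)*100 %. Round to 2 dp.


eta = (2175.4/2481.4)*100 = 87.67 %

87.67 %


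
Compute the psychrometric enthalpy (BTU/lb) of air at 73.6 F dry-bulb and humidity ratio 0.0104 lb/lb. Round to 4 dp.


h = 0.24*73.6 + 0.0104*(1061+0.444*73.6) = 29.0383 BTU/lb

29.0383 BTU/lb


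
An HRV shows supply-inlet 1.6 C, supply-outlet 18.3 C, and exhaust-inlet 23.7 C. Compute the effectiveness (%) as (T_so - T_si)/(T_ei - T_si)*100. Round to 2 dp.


eff = (18.3-1.6)/(23.7-1.6)*100 = 75.57 %

75.57 %


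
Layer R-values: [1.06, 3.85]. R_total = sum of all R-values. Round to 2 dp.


R_total = 1.06 + 3.85 = 4.91

4.91


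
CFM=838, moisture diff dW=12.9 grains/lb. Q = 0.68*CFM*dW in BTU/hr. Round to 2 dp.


Q = 0.68 * 838 * 12.9 = 7350.94 BTU/hr

7350.94 BTU/hr


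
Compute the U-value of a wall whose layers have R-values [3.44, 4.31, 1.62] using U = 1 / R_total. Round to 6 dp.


R_total = 3.44 + 4.31 + 1.62 = 9.37
U = 1/9.37 = 0.106724

0.106724


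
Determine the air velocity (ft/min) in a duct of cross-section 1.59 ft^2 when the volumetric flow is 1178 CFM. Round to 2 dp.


V = 1178 / 1.59 = 740.88 ft/min

740.88 ft/min


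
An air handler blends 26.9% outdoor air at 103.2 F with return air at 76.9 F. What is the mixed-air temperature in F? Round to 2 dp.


T_mix = 76.9 + (26.9/100)*(103.2-76.9) = 83.97 F

83.97 F


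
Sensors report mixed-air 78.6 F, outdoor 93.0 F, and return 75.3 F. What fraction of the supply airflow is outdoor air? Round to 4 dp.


frac = (78.6 - 75.3) / (93.0 - 75.3) = 0.1864

0.1864


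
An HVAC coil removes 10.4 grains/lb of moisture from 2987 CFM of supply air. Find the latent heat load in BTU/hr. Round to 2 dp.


Q = 0.68 * 2987 * 10.4 = 21124.06 BTU/hr

21124.06 BTU/hr


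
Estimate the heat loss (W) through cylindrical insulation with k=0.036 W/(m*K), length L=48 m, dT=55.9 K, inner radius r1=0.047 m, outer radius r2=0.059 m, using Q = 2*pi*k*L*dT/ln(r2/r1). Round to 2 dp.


Q = 2*pi*0.036*48*55.9/ln(0.059/0.047) = 2669.10 W

2669.10 W


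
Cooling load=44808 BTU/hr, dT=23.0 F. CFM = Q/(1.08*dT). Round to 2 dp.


CFM = 44808 / (1.08 * 23.0) = 1803.86

1803.86 CFM


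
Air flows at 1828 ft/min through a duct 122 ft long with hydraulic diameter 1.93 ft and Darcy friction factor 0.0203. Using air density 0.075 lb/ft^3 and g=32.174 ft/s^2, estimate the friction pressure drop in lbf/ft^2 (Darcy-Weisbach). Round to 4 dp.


v_fps = 1828/60 = 30.4667 ft/s
dp = 0.0203*(122/1.93)*0.075*30.4667^2/(2*32.174) = 1.3883 lbf/ft^2

1.3883 lbf/ft^2


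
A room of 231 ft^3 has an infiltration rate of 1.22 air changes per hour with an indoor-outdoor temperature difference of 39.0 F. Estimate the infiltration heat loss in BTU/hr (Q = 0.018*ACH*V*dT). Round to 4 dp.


Q = 0.018 * 1.22 * 231 * 39.0 = 197.8376 BTU/hr

197.8376 BTU/hr


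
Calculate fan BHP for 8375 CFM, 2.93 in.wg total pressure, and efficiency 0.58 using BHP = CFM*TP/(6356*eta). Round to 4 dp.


BHP = 8375 * 2.93 / (6356 * 0.58) = 6.6564 hp

6.6564 hp


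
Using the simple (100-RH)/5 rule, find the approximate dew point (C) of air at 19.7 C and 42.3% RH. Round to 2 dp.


Td = 19.7 - (100-42.3)/5 = 8.16 C

8.16 C


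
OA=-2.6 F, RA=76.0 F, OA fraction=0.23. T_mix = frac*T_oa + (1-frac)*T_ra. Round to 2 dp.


T_mix = 0.23*(-2.6) + 0.77*76.0 = 57.92 F

57.92 F


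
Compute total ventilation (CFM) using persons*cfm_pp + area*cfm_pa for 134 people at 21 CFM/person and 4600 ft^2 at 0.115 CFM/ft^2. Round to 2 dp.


Total = 134*21 + 4600*0.115 = 3343.00 CFM

3343.00 CFM


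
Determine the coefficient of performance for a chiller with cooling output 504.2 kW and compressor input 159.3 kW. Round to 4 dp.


COP = 504.2 / 159.3 = 3.1651

3.1651


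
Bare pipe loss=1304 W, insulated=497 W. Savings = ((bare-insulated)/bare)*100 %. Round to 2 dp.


Savings = ((1304-497)/1304)*100 = 61.89 %

61.89 %


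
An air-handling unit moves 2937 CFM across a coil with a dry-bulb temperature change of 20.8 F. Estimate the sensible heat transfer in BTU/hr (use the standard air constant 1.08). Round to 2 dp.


Q = 1.08 * 2937 * 20.8 = 65976.77 BTU/hr

65976.77 BTU/hr


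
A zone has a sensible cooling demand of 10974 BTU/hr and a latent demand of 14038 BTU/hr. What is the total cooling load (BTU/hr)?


Qt = 10974 + 14038 = 25012 BTU/hr

25012 BTU/hr


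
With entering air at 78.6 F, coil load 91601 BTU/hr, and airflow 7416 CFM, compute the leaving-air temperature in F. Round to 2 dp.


dT = 91601/(1.08*7416) = 11.4369
T_leave = 78.6 - 11.4369 = 67.16 F

67.16 F


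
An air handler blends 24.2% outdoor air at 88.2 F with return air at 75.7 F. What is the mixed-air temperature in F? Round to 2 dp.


T_mix = 75.7 + (24.2/100)*(88.2-75.7) = 78.73 F

78.73 F


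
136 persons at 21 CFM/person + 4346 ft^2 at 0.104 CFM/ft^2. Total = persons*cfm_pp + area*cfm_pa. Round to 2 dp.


Total = 136*21 + 4346*0.104 = 3307.98 CFM

3307.98 CFM


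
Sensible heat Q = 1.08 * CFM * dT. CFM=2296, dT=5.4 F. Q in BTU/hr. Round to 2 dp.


Q = 1.08 * 2296 * 5.4 = 13390.27 BTU/hr

13390.27 BTU/hr


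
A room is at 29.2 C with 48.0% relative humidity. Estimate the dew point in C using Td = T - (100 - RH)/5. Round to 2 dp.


Td = 29.2 - (100-48.0)/5 = 18.80 C

18.80 C


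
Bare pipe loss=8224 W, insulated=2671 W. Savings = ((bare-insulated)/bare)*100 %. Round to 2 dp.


Savings = ((8224-2671)/8224)*100 = 67.52 %

67.52 %


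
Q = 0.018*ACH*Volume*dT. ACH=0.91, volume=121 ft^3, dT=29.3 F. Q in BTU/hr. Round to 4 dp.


Q = 0.018 * 0.91 * 121 * 29.3 = 58.0720 BTU/hr

58.0720 BTU/hr


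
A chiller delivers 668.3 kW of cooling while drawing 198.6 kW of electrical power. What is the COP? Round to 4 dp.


COP = 668.3 / 198.6 = 3.3651

3.3651


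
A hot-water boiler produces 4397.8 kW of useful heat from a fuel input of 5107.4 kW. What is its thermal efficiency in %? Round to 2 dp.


eta = (4397.8/5107.4)*100 = 86.11 %

86.11 %


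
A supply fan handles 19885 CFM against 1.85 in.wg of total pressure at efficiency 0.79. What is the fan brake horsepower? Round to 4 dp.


BHP = 19885 * 1.85 / (6356 * 0.79) = 7.3263 hp

7.3263 hp


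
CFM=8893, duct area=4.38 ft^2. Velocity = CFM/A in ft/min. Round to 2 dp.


V = 8893 / 4.38 = 2030.37 ft/min

2030.37 ft/min


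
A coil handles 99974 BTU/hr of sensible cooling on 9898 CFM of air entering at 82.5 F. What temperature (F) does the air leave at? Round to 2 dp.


dT = 99974/(1.08*9898) = 9.3522
T_leave = 82.5 - 9.3522 = 73.15 F

73.15 F


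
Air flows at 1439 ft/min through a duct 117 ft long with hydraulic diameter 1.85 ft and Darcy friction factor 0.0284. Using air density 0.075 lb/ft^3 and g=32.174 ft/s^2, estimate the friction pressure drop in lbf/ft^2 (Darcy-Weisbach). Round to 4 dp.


v_fps = 1439/60 = 23.9833 ft/s
dp = 0.0284*(117/1.85)*0.075*23.9833^2/(2*32.174) = 1.2041 lbf/ft^2

1.2041 lbf/ft^2


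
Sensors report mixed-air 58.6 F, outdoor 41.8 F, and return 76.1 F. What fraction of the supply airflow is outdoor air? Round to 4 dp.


frac = (58.6 - 76.1) / (41.8 - 76.1) = 0.5102

0.5102


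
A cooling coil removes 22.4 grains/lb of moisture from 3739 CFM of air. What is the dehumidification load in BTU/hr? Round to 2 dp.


Q = 0.68 * 3739 * 22.4 = 56952.45 BTU/hr

56952.45 BTU/hr


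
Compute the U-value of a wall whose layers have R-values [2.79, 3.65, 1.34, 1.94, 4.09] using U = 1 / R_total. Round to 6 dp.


R_total = 2.79 + 3.65 + 1.34 + 1.94 + 4.09 = 13.81
U = 1/13.81 = 0.072411

0.072411


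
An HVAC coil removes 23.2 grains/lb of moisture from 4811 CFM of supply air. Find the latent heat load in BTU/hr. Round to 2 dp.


Q = 0.68 * 4811 * 23.2 = 75898.34 BTU/hr

75898.34 BTU/hr


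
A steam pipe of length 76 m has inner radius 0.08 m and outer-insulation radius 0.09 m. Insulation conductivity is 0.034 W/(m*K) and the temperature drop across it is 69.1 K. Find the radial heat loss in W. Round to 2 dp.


Q = 2*pi*0.034*76*69.1/ln(0.09/0.08) = 9525.06 W

9525.06 W


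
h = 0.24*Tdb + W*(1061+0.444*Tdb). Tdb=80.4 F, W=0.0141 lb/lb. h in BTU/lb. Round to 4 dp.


h = 0.24*80.4 + 0.0141*(1061+0.444*80.4) = 34.7594 BTU/lb

34.7594 BTU/lb


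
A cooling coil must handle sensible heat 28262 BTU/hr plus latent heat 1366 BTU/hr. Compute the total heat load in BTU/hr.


Qt = 28262 + 1366 = 29628 BTU/hr

29628 BTU/hr


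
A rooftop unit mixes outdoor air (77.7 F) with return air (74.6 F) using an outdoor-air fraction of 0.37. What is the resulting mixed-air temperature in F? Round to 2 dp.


T_mix = 0.37*77.7 + 0.63*74.6 = 75.75 F

75.75 F


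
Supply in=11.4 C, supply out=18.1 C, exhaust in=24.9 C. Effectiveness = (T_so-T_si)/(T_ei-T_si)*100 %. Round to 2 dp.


eff = (18.1-11.4)/(24.9-11.4)*100 = 49.63 %

49.63 %


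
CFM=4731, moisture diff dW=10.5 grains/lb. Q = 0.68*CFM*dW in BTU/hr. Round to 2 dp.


Q = 0.68 * 4731 * 10.5 = 33779.34 BTU/hr

33779.34 BTU/hr


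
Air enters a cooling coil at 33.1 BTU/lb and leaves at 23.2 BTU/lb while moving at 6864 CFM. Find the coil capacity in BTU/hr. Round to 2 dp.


Q = 4.5 * 6864 * (33.1 - 23.2) = 305791.20 BTU/hr

305791.20 BTU/hr


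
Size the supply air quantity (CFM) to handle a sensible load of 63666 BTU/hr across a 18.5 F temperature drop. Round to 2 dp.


CFM = 63666 / (1.08 * 18.5) = 3186.49

3186.49 CFM


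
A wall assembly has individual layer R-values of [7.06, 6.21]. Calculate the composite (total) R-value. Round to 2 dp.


R_total = 7.06 + 6.21 = 13.27

13.27


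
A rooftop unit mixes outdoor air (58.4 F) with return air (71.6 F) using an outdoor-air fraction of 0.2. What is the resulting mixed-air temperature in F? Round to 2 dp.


T_mix = 0.2*58.4 + 0.8*71.6 = 68.96 F

68.96 F


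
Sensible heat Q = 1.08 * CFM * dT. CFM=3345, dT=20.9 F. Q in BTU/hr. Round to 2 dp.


Q = 1.08 * 3345 * 20.9 = 75503.34 BTU/hr

75503.34 BTU/hr


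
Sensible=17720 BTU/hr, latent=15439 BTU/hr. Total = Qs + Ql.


Qt = 17720 + 15439 = 33159 BTU/hr

33159 BTU/hr


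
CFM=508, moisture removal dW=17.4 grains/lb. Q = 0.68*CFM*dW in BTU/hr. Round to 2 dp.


Q = 0.68 * 508 * 17.4 = 6010.66 BTU/hr

6010.66 BTU/hr


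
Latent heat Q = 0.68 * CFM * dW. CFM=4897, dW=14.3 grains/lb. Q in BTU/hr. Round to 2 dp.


Q = 0.68 * 4897 * 14.3 = 47618.43 BTU/hr

47618.43 BTU/hr


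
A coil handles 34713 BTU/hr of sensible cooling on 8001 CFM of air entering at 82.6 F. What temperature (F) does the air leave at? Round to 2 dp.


dT = 34713/(1.08*8001) = 4.0172
T_leave = 82.6 - 4.0172 = 78.58 F

78.58 F


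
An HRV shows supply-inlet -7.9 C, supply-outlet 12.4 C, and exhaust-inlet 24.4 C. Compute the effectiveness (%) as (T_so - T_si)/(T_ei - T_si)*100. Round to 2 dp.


eff = (12.4-(-7.9))/(24.4-(-7.9))*100 = 62.85 %

62.85 %


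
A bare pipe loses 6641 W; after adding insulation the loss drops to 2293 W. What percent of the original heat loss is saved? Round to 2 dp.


Savings = ((6641-2293)/6641)*100 = 65.47 %

65.47 %


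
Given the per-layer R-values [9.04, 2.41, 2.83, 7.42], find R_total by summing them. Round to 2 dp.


R_total = 9.04 + 2.41 + 2.83 + 7.42 = 21.70

21.70


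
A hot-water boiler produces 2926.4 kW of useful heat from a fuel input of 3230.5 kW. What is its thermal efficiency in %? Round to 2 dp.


eta = (2926.4/3230.5)*100 = 90.59 %

90.59 %


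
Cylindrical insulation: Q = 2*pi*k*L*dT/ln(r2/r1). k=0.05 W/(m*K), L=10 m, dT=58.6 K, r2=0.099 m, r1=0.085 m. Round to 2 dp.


Q = 2*pi*0.05*10*58.6/ln(0.099/0.085) = 1207.44 W

1207.44 W


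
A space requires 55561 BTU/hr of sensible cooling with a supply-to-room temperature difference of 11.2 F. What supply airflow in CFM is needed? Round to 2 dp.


CFM = 55561 / (1.08 * 11.2) = 4593.34

4593.34 CFM


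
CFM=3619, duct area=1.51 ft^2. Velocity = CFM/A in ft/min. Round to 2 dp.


V = 3619 / 1.51 = 2396.69 ft/min

2396.69 ft/min


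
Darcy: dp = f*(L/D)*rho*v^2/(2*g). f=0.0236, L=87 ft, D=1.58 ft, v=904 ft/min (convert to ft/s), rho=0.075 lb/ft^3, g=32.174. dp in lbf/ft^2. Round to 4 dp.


v_fps = 904/60 = 15.0667 ft/s
dp = 0.0236*(87/1.58)*0.075*15.0667^2/(2*32.174) = 0.3438 lbf/ft^2

0.3438 lbf/ft^2


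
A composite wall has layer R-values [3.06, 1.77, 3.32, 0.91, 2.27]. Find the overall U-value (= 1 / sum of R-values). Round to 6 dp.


R_total = 3.06 + 1.77 + 3.32 + 0.91 + 2.27 = 11.33
U = 1/11.33 = 0.088261

0.088261


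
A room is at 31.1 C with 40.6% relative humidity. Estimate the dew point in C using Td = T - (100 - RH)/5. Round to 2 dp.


Td = 31.1 - (100-40.6)/5 = 19.22 C

19.22 C


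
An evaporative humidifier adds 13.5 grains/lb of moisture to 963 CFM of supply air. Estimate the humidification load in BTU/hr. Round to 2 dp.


Q = 0.68 * 963 * 13.5 = 8840.34 BTU/hr

8840.34 BTU/hr


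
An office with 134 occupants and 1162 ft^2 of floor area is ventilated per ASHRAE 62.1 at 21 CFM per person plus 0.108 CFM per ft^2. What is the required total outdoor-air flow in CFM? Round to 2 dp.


Total = 134*21 + 1162*0.108 = 2939.50 CFM

2939.50 CFM


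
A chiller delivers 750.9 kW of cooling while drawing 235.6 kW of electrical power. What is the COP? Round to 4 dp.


COP = 750.9 / 235.6 = 3.1872

3.1872


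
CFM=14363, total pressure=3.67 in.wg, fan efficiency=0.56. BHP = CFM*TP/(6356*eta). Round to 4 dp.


BHP = 14363 * 3.67 / (6356 * 0.56) = 14.8095 hp

14.8095 hp


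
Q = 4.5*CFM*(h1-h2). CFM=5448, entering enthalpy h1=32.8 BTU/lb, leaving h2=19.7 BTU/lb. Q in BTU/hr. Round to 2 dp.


Q = 4.5 * 5448 * (32.8 - 19.7) = 321159.60 BTU/hr

321159.60 BTU/hr


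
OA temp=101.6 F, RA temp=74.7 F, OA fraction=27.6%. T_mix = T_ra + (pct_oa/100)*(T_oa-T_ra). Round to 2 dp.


T_mix = 74.7 + (27.6/100)*(101.6-74.7) = 82.12 F

82.12 F


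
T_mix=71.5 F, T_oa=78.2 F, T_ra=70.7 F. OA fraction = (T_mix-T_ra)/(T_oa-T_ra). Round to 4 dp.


frac = (71.5 - 70.7) / (78.2 - 70.7) = 0.1067

0.1067


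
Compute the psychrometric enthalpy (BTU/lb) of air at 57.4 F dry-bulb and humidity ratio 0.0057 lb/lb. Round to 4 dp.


h = 0.24*57.4 + 0.0057*(1061+0.444*57.4) = 19.9690 BTU/lb

19.9690 BTU/lb


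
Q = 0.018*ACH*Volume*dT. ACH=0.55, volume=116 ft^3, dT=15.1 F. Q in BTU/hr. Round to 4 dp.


Q = 0.018 * 0.55 * 116 * 15.1 = 17.3408 BTU/hr

17.3408 BTU/hr


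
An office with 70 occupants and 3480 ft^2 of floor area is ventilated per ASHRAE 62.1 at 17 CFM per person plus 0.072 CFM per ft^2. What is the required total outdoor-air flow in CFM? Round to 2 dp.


Total = 70*17 + 3480*0.072 = 1440.56 CFM

1440.56 CFM


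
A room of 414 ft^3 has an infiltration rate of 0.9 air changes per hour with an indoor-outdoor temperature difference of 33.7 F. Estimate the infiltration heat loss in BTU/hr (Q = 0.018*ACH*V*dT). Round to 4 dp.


Q = 0.018 * 0.9 * 414 * 33.7 = 226.0192 BTU/hr

226.0192 BTU/hr


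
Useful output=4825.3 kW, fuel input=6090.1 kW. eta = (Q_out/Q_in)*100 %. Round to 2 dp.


eta = (4825.3/6090.1)*100 = 79.23 %

79.23 %


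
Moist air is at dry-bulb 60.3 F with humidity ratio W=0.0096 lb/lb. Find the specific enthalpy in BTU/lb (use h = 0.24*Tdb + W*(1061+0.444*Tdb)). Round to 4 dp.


h = 0.24*60.3 + 0.0096*(1061+0.444*60.3) = 24.9146 BTU/lb

24.9146 BTU/lb


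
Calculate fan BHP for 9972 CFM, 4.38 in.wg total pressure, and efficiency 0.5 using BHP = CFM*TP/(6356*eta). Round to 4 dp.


BHP = 9972 * 4.38 / (6356 * 0.5) = 13.7437 hp

13.7437 hp


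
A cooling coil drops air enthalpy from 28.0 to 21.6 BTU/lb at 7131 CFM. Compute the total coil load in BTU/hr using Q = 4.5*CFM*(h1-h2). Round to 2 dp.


Q = 4.5 * 7131 * (28.0 - 21.6) = 205372.80 BTU/hr

205372.80 BTU/hr


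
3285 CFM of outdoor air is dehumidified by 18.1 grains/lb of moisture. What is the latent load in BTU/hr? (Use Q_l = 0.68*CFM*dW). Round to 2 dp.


Q = 0.68 * 3285 * 18.1 = 40431.78 BTU/hr

40431.78 BTU/hr


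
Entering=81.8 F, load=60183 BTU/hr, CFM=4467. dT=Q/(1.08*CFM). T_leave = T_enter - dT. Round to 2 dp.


dT = 60183/(1.08*4467) = 12.4748
T_leave = 81.8 - 12.4748 = 69.33 F

69.33 F


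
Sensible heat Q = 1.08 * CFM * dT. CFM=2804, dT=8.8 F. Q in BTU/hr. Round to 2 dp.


Q = 1.08 * 2804 * 8.8 = 26649.22 BTU/hr

26649.22 BTU/hr


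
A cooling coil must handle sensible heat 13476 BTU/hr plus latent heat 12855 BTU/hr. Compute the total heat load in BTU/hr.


Qt = 13476 + 12855 = 26331 BTU/hr

26331 BTU/hr


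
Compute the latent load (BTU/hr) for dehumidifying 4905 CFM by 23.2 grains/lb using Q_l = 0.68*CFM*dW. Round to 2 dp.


Q = 0.68 * 4905 * 23.2 = 77381.28 BTU/hr

77381.28 BTU/hr


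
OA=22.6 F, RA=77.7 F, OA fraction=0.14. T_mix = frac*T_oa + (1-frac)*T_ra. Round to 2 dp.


T_mix = 0.14*22.6 + 0.86*77.7 = 69.99 F

69.99 F


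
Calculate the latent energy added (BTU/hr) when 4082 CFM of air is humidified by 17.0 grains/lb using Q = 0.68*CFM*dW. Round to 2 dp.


Q = 0.68 * 4082 * 17.0 = 47187.92 BTU/hr

47187.92 BTU/hr


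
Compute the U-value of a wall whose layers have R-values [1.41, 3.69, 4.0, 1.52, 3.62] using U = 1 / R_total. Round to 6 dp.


R_total = 1.41 + 3.69 + 4.0 + 1.52 + 3.62 = 14.24
U = 1/14.24 = 0.070225

0.070225


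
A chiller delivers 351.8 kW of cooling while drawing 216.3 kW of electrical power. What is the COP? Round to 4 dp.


COP = 351.8 / 216.3 = 1.6264

1.6264


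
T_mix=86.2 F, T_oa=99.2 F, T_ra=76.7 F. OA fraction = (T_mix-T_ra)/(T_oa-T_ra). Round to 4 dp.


frac = (86.2 - 76.7) / (99.2 - 76.7) = 0.4222

0.4222


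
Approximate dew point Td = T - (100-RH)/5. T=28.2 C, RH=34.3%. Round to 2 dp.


Td = 28.2 - (100-34.3)/5 = 15.06 C

15.06 C


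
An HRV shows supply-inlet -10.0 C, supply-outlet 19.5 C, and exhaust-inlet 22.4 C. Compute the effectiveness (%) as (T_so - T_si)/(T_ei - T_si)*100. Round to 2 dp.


eff = (19.5-(-10.0))/(22.4-(-10.0))*100 = 91.05 %

91.05 %


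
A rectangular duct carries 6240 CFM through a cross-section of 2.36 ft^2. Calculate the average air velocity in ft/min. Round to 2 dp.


V = 6240 / 2.36 = 2644.07 ft/min

2644.07 ft/min


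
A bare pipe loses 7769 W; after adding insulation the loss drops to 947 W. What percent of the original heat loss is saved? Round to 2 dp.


Savings = ((7769-947)/7769)*100 = 87.81 %

87.81 %


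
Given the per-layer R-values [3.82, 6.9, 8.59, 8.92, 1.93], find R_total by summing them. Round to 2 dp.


R_total = 3.82 + 6.9 + 8.59 + 8.92 + 1.93 = 30.16

30.16


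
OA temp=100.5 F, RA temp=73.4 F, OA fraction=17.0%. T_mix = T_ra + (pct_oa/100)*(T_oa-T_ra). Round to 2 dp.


T_mix = 73.4 + (17.0/100)*(100.5-73.4) = 78.01 F

78.01 F


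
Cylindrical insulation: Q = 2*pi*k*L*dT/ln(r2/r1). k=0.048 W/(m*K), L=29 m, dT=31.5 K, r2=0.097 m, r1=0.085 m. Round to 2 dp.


Q = 2*pi*0.048*29*31.5/ln(0.097/0.085) = 2086.22 W

2086.22 W


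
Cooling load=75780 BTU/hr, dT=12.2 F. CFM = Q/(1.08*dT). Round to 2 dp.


CFM = 75780 / (1.08 * 12.2) = 5751.37

5751.37 CFM


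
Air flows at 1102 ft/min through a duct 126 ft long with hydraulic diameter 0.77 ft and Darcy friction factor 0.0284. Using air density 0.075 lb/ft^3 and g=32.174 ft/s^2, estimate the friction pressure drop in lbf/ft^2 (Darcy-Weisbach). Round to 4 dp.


v_fps = 1102/60 = 18.3667 ft/s
dp = 0.0284*(126/0.77)*0.075*18.3667^2/(2*32.174) = 1.8272 lbf/ft^2

1.8272 lbf/ft^2


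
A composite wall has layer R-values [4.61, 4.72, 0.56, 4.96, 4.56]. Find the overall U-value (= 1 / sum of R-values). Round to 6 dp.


R_total = 4.61 + 4.72 + 0.56 + 4.96 + 4.56 = 19.41
U = 1/19.41 = 0.051520

0.051520


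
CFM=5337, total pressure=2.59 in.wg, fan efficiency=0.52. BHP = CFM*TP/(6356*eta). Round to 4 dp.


BHP = 5337 * 2.59 / (6356 * 0.52) = 4.1822 hp

4.1822 hp


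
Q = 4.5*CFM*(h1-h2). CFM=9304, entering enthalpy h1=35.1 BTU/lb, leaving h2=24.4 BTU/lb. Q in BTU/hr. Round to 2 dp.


Q = 4.5 * 9304 * (35.1 - 24.4) = 447987.60 BTU/hr

447987.60 BTU/hr


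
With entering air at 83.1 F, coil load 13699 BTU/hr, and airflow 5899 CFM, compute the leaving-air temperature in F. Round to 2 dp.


dT = 13699/(1.08*5899) = 2.1502
T_leave = 83.1 - 2.1502 = 80.95 F

80.95 F


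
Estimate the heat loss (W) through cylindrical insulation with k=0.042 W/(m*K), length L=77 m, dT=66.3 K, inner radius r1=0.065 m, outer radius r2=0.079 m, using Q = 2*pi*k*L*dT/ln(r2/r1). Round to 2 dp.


Q = 2*pi*0.042*77*66.3/ln(0.079/0.065) = 6906.59 W

6906.59 W


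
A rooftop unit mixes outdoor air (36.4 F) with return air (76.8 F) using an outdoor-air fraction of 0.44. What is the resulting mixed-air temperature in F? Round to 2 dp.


T_mix = 0.44*36.4 + 0.56*76.8 = 59.02 F

59.02 F


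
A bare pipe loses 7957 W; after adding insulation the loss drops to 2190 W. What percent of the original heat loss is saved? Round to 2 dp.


Savings = ((7957-2190)/7957)*100 = 72.48 %

72.48 %


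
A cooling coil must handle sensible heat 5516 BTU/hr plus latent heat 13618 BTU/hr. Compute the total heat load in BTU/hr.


Qt = 5516 + 13618 = 19134 BTU/hr

19134 BTU/hr


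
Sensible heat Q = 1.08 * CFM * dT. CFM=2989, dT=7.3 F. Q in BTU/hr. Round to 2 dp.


Q = 1.08 * 2989 * 7.3 = 23565.28 BTU/hr

23565.28 BTU/hr


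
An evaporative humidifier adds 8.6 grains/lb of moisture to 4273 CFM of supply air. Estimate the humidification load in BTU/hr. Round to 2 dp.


Q = 0.68 * 4273 * 8.6 = 24988.50 BTU/hr

24988.50 BTU/hr


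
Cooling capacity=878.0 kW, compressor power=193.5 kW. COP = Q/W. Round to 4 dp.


COP = 878.0 / 193.5 = 4.5375

4.5375


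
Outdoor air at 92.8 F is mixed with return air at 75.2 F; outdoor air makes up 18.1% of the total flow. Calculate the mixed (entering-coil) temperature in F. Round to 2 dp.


T_mix = 75.2 + (18.1/100)*(92.8-75.2) = 78.39 F

78.39 F


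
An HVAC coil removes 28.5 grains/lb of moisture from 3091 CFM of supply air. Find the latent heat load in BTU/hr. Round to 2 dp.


Q = 0.68 * 3091 * 28.5 = 59903.58 BTU/hr

59903.58 BTU/hr


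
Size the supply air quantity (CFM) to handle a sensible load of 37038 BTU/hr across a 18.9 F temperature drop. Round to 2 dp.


CFM = 37038 / (1.08 * 18.9) = 1814.52

1814.52 CFM


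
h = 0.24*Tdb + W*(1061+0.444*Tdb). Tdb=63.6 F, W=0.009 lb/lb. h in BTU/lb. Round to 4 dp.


h = 0.24*63.6 + 0.009*(1061+0.444*63.6) = 25.0671 BTU/lb

25.0671 BTU/lb


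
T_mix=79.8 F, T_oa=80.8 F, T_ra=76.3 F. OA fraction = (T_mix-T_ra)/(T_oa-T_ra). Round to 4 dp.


frac = (79.8 - 76.3) / (80.8 - 76.3) = 0.7778

0.7778


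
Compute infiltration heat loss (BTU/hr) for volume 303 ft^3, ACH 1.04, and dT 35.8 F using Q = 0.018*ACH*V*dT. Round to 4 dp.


Q = 0.018 * 1.04 * 303 * 35.8 = 203.0633 BTU/hr

203.0633 BTU/hr


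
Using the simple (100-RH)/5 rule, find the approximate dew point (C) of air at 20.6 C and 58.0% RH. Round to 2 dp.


Td = 20.6 - (100-58.0)/5 = 12.20 C

12.20 C


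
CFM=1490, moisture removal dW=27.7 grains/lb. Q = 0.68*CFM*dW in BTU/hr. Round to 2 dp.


Q = 0.68 * 1490 * 27.7 = 28065.64 BTU/hr

28065.64 BTU/hr


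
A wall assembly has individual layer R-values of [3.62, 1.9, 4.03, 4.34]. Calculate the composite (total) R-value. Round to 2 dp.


R_total = 3.62 + 1.9 + 4.03 + 4.34 = 13.89

13.89


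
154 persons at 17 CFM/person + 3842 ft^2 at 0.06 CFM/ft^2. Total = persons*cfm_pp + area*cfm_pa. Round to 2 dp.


Total = 154*17 + 3842*0.06 = 2848.52 CFM

2848.52 CFM


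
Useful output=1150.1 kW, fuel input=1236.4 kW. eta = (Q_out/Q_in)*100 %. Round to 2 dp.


eta = (1150.1/1236.4)*100 = 93.02 %

93.02 %


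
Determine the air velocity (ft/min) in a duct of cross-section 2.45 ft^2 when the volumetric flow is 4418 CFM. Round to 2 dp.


V = 4418 / 2.45 = 1803.27 ft/min

1803.27 ft/min


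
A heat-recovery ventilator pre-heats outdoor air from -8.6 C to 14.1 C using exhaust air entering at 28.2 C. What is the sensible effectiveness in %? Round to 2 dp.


eff = (14.1-(-8.6))/(28.2-(-8.6))*100 = 61.68 %

61.68 %


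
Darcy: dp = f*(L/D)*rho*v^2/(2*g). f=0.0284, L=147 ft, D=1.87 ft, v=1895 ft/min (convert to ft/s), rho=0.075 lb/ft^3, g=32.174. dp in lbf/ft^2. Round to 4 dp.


v_fps = 1895/60 = 31.5833 ft/s
dp = 0.0284*(147/1.87)*0.075*31.5833^2/(2*32.174) = 2.5956 lbf/ft^2

2.5956 lbf/ft^2


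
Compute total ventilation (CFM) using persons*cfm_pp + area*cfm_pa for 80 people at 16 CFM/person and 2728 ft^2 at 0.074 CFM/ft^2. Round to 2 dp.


Total = 80*16 + 2728*0.074 = 1481.87 CFM

1481.87 CFM


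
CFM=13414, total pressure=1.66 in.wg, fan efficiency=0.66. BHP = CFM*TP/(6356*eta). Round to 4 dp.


BHP = 13414 * 1.66 / (6356 * 0.66) = 5.3081 hp

5.3081 hp


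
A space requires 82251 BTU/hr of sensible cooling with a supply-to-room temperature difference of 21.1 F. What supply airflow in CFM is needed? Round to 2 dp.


CFM = 82251 / (1.08 * 21.1) = 3609.40

3609.40 CFM


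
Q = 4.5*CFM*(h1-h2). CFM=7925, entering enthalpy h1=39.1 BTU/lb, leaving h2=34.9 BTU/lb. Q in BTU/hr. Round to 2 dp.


Q = 4.5 * 7925 * (39.1 - 34.9) = 149782.50 BTU/hr

149782.50 BTU/hr


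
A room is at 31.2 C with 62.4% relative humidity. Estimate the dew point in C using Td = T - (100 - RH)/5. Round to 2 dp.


Td = 31.2 - (100-62.4)/5 = 23.68 C

23.68 C


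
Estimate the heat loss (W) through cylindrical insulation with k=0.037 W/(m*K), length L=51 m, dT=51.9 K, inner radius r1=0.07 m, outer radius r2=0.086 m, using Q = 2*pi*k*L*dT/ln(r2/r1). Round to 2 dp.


Q = 2*pi*0.037*51*51.9/ln(0.086/0.07) = 2989.26 W

2989.26 W


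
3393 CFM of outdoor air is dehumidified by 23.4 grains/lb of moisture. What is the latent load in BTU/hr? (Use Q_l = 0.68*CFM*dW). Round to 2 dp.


Q = 0.68 * 3393 * 23.4 = 53989.42 BTU/hr

53989.42 BTU/hr


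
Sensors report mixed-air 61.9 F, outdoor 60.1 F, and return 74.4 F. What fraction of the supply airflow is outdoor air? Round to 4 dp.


frac = (61.9 - 74.4) / (60.1 - 74.4) = 0.8741

0.8741


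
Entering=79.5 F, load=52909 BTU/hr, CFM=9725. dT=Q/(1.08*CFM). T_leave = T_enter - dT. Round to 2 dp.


dT = 52909/(1.08*9725) = 5.0375
T_leave = 79.5 - 5.0375 = 74.46 F

74.46 F


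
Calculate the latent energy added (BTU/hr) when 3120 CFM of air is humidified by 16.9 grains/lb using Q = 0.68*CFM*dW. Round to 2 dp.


Q = 0.68 * 3120 * 16.9 = 35855.04 BTU/hr

35855.04 BTU/hr


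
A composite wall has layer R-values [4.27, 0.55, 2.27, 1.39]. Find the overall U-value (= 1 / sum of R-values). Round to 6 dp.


R_total = 4.27 + 0.55 + 2.27 + 1.39 = 8.48
U = 1/8.48 = 0.117925

0.117925


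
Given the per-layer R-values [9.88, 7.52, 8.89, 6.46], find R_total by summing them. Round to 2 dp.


R_total = 9.88 + 7.52 + 8.89 + 6.46 = 32.75

32.75


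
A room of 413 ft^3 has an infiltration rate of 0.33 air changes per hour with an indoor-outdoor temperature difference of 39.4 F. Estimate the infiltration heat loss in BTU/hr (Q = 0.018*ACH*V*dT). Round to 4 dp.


Q = 0.018 * 0.33 * 413 * 39.4 = 96.6569 BTU/hr

96.6569 BTU/hr


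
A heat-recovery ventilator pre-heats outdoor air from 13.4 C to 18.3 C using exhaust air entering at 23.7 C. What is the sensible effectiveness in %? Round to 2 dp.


eff = (18.3-13.4)/(23.7-13.4)*100 = 47.57 %

47.57 %


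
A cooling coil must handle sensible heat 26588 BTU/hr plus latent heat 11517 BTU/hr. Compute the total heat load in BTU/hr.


Qt = 26588 + 11517 = 38105 BTU/hr

38105 BTU/hr


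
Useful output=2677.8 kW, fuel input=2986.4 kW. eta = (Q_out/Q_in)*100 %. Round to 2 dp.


eta = (2677.8/2986.4)*100 = 89.67 %

89.67 %


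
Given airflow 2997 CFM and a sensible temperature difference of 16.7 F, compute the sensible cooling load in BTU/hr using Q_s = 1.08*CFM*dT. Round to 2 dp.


Q = 1.08 * 2997 * 16.7 = 54053.89 BTU/hr

54053.89 BTU/hr


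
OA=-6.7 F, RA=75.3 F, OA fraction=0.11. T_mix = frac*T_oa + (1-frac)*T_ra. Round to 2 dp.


T_mix = 0.11*(-6.7) + 0.89*75.3 = 66.28 F

66.28 F


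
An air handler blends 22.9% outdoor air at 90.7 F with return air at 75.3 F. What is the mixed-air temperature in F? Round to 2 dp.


T_mix = 75.3 + (22.9/100)*(90.7-75.3) = 78.83 F

78.83 F


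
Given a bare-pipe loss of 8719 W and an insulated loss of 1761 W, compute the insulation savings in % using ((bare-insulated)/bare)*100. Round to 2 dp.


Savings = ((8719-1761)/8719)*100 = 79.80 %

79.80 %


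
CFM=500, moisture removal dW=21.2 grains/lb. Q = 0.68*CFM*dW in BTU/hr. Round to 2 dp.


Q = 0.68 * 500 * 21.2 = 7208.00 BTU/hr

7208.00 BTU/hr


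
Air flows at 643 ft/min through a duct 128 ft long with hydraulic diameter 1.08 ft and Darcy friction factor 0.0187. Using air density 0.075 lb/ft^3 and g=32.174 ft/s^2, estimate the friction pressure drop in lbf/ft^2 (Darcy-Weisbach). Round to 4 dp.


v_fps = 643/60 = 10.7167 ft/s
dp = 0.0187*(128/1.08)*0.075*10.7167^2/(2*32.174) = 0.2967 lbf/ft^2

0.2967 lbf/ft^2


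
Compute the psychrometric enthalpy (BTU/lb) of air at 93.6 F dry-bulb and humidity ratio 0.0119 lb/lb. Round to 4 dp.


h = 0.24*93.6 + 0.0119*(1061+0.444*93.6) = 35.5844 BTU/lb

35.5844 BTU/lb


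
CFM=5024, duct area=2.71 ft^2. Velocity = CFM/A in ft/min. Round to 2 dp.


V = 5024 / 2.71 = 1853.87 ft/min

1853.87 ft/min


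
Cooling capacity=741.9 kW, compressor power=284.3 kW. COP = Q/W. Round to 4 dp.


COP = 741.9 / 284.3 = 2.6096

2.6096


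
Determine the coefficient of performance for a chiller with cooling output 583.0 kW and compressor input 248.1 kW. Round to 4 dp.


COP = 583.0 / 248.1 = 2.3499

2.3499


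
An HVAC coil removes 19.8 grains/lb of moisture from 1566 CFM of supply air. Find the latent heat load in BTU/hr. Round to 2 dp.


Q = 0.68 * 1566 * 19.8 = 21084.62 BTU/hr

21084.62 BTU/hr


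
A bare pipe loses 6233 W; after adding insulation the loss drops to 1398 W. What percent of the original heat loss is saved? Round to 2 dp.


Savings = ((6233-1398)/6233)*100 = 77.57 %

77.57 %


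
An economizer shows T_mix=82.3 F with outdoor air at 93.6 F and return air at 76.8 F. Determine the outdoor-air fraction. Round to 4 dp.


frac = (82.3 - 76.8) / (93.6 - 76.8) = 0.3274

0.3274


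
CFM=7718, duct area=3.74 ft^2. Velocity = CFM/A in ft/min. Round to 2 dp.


V = 7718 / 3.74 = 2063.64 ft/min

2063.64 ft/min


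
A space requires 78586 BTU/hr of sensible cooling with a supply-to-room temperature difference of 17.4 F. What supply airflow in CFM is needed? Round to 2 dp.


CFM = 78586 / (1.08 * 17.4) = 4181.89

4181.89 CFM


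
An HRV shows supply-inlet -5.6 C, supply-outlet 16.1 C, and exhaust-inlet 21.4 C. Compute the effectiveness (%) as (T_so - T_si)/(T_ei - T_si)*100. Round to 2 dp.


eff = (16.1-(-5.6))/(21.4-(-5.6))*100 = 80.37 %

80.37 %


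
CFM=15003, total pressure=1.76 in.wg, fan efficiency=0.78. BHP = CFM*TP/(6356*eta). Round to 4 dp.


BHP = 15003 * 1.76 / (6356 * 0.78) = 5.3261 hp

5.3261 hp
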